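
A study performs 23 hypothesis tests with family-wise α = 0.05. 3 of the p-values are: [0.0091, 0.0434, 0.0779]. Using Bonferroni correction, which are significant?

Bonferroni α = 0.05/23 = 0.00217. None of the given p-values are significant.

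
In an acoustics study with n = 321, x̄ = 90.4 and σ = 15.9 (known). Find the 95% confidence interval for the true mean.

CI = x̄ ± z*(σ/√n) = 90.4 ± 1.96(15.9/√321) = 90.4 ± 1.74 = (88.66, 92.14)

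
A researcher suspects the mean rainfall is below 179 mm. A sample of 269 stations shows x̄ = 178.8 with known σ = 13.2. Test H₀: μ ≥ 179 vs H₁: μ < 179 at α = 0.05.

z = -0.249. Critical value: -1.645. Fail to reject H₀.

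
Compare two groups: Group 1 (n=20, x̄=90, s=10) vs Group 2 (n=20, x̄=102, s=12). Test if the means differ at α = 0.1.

Pooled sp = 11.05. t = -3.436, df = 38. Critical t = ±1.686. Reject H₀.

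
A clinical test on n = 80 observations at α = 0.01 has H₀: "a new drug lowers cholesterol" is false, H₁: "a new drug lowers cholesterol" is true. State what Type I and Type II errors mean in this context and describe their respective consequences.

Type I (false positive): concluding that a new drug lowers cholesterol when it is not — approving an ineffective drug — patients take a useless medication and may skip effective alternatives. Type II (false negative): failing to conclude that a new drug lowers cholesterol when it is — shelving an effective drug — patients miss out on a treatment that would have helped. Which is costlier depends on domain priorities and is a judgement call rather than a statistical fact.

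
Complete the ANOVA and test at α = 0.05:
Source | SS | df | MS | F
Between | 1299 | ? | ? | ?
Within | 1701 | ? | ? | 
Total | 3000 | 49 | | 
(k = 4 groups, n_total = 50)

df_between = 3, df_within = 46. MS_between = 433.0, MS_within = 36.98. F = 11.71, F_crit ≈ 2.807. Reject H₀.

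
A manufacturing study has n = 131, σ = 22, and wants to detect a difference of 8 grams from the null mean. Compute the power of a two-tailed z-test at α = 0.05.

SE = σ/√n = 22/√131 = 1.922. Non-centrality λ = d/SE = 8/1.922 = 4.162. Power ≈ Φ(λ - z_{α/2}) = Φ(4.162 - 1.96) = Φ(2.202) = 0.986.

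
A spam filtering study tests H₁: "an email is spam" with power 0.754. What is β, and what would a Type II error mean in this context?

β = 1 - power = 1 - 0.754 = 0.246. A Type II error is failing to reject H₀ when H₀ is false (false negative) — here, failing to conclude that an email is spam when in fact it is true. Consequence: a spam email lands in the inbox.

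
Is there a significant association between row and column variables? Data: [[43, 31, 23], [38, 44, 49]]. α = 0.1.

χ² = 7.037. df = 2, critical = 4.605. Reject H₀. Variables are dependent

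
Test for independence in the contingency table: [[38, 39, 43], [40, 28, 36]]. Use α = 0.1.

χ² = 1.341. df = 2, critical = 4.605. Fail to reject H₀. No evidence of dependence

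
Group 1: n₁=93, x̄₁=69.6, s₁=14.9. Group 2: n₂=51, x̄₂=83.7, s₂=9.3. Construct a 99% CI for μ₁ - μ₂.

Difference = -14.1. SE = √(14.9²/93 + 9.3²/51) = 2.021. CI = (-19.31, -8.89)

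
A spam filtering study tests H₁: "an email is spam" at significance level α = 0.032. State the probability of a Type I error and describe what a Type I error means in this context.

P(Type I error) = α = 0.032. A Type I error is rejecting H₀ when H₀ is actually true (false positive) — here, concluding that an email is spam when in fact this is not the case. Consequence: a legitimate email is sent to the spam folder and the user misses it.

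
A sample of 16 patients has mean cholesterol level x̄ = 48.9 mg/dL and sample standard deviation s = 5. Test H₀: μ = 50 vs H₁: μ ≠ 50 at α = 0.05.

t = (x̄ - μ₀)/(s/√n) = (48.9 - 50)/(5/√16) = -0.88. df = 15, critical t = ±2.131. Fail to reject H₀.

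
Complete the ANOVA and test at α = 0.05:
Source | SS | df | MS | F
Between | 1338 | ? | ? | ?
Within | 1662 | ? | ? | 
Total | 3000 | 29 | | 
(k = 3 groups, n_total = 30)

df_between = 2, df_within = 27. MS_between = 669.0, MS_within = 61.56. F = 10.868, F_crit ≈ 3.354. Reject H₀.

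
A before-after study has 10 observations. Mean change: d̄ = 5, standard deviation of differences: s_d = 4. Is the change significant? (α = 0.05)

t = d̄/(s_d/√n) = 5/(4/√10) = 3.953. df = 9, critical t = ±2.262. Reject H₀.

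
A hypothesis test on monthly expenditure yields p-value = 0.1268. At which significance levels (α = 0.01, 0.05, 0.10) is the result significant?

p = 0.1268. Not significant at any of the given levels.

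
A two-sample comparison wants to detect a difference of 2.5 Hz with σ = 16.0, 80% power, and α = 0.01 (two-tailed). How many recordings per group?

n per group = 2(z_α/2 + z_β)²σ²/d² = 2×(2.576 + 0.84)²×16.0²/2.5² = 955.9 → n = 956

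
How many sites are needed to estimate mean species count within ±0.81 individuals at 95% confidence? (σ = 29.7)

n = (z*σ/E)² = (1.96×29.7/0.81)² = 5164.8 → n = 5165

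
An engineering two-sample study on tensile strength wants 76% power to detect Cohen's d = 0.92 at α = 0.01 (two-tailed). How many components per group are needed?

z_{α/2} = 2.576, z_β = Φ⁻¹(0.76) = 0.706. For large effect (d = 0.92): n per group = 2(z_{α/2} + z_β)²/d² = 2(2.576 + 0.706)²/0.92² = 25.5 → 26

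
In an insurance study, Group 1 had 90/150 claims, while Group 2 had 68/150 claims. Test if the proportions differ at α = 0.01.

p̂₁ = 0.6, p̂₂ = 0.453, pooled p̂ = 0.527. z = 2.544. Critical: ±2.576. Fail to reject H₀.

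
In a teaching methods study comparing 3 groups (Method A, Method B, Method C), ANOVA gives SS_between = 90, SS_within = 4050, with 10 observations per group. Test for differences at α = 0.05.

df_between = 2, df_within = 27. F = MS_between/MS_within = 45.0/150.0 = 0.3. F_crit ≈ 3.354. Fail to reject H₀.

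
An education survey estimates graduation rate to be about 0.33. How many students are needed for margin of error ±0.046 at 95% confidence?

n = z²p(1-p)/E² = 1.96²×0.33×0.67/0.046² = 401.4 → n = 402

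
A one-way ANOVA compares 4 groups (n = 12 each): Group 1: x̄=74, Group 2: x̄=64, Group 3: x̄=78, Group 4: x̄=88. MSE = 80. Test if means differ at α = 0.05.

Grand mean = 76.0. SS_between = 3552.0, MS_between = 1184.0. F = 14.8, F_crit ≈ 2.816. Reject H₀.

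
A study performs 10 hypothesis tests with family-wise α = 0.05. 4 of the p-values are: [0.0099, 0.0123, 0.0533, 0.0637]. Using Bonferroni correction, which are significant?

Bonferroni α = 0.05/10 = 0.005. None of the given p-values are significant.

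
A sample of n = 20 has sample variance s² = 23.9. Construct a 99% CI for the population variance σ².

df = 19. χ²_{0.005} = 38.582, χ²_{0.995} = 6.844. CI for σ² = ((n-1)s²/χ²_{α/2}, (n-1)s²/χ²_{1-α/2}) = (19·23.9/38.582, 19·23.9/6.844) = (11.77, 66.35)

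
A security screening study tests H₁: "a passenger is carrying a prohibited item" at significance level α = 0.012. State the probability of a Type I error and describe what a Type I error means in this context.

P(Type I error) = α = 0.012. A Type I error is rejecting H₀ when H₀ is actually true (false positive) — here, concluding that a passenger is carrying a prohibited item when in fact this is not the case. Consequence: detaining an innocent passenger — delay and inconvenience.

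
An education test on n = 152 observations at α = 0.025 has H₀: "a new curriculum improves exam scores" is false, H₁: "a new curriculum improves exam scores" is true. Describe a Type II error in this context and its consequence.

Type II error: failing to reject H₀ when it is false — concluding that a new curriculum improves exam scores is not supported when in fact it is. Consequence: keeping the old curriculum when the new one would have helped students.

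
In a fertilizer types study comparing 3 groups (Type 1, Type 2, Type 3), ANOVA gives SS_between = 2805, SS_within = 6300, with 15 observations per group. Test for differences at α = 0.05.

df_between = 2, df_within = 42. F = MS_between/MS_within = 1402.5/150.0 = 9.35. F_crit ≈ 3.22. Reject H₀. At least one mean differs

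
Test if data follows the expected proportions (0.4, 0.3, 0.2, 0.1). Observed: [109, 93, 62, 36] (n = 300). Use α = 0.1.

Expected: [120.0, 90.0, 60.0, 30.0]. χ² = 2.375. df = 3, critical = 6.251. Fail to reject H₀.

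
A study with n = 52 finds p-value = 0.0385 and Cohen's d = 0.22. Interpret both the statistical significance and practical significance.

Statistically significant (p = 0.0385 < 0.05). Cohen's d = 0.22 indicates a small effect size. Both statistical and practical significance should be considered.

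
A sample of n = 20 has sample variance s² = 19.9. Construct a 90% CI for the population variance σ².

df = 19. χ²_{0.05} = 30.144, χ²_{0.95} = 10.117. CI for σ² = ((n-1)s²/χ²_{α/2}, (n-1)s²/χ²_{1-α/2}) = (19·19.9/30.144, 19·19.9/10.117) = (12.54, 37.37)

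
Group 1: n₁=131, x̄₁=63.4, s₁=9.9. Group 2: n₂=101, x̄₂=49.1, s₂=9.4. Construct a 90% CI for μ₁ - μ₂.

Difference = 14.3. SE = √(9.9²/131 + 9.4²/101) = 1.274. CI = (12.2, 16.4)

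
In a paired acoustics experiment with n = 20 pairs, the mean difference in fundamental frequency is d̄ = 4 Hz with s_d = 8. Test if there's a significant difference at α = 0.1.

t = d̄/(s_d/√n) = 4/(8/√20) = 2.236. df = 19, critical t = ±1.729. Reject H₀.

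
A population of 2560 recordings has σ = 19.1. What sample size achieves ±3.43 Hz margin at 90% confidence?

Without FPC: n₀ = (1.645×19.1/3.43)² = 83.909. With FPC: n = n₀N/(n₀+N-1) = 81.3 → n = 82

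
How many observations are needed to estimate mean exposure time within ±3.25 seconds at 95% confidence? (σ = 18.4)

n = (z*σ/E)² = (1.96×18.4/3.25)² = 123.1 → n = 124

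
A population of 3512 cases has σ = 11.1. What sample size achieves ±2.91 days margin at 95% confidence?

Without FPC: n₀ = (1.96×11.1/2.91)² = 55.895. With FPC: n = n₀N/(n₀+N-1) = 55.03 → n = 56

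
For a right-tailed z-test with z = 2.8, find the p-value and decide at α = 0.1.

p = P(Z > 2.8) = 1 - Φ(2.8) ≈ 0.0026. Since p < 0.1, reject H₀ (significant) at α = 0.1.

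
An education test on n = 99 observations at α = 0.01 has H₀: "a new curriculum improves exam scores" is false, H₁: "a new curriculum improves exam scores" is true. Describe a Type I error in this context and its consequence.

Type I error: rejecting H₀ when it is true — concluding that a new curriculum improves exam scores when in fact it is not. Consequence: adopting a curriculum that gives no real benefit — disruption for nothing.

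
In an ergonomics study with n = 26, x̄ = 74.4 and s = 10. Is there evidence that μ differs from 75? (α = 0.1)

t = (x̄ - μ₀)/(s/√n) = (74.4 - 75)/(10/√26) = -0.306. df = 25, critical t = ±1.708. Fail to reject H₀.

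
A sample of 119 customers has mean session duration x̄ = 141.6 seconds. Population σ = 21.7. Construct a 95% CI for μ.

CI = x̄ ± z*(σ/√n) = 141.6 ± 1.96(21.7/√119) = 141.6 ± 3.9 = (137.7, 145.5)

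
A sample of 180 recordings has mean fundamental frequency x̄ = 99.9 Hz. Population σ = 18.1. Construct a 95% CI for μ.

CI = x̄ ± z*(σ/√n) = 99.9 ± 1.96(18.1/√180) = 99.9 ± 2.64 = (97.26, 102.54)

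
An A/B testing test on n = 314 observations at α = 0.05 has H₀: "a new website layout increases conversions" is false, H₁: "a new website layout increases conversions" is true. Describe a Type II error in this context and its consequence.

Type II error: failing to reject H₀ when it is false — concluding that a new website layout increases conversions is not supported when in fact it is. Consequence: discarding a layout that would have improved conversions — lost revenue.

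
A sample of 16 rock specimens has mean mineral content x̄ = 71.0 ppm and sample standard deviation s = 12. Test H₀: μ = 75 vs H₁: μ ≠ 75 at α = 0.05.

t = (x̄ - μ₀)/(s/√n) = (71.0 - 75)/(12/√16) = -1.333. df = 15, critical t = ±2.131. Fail to reject H₀.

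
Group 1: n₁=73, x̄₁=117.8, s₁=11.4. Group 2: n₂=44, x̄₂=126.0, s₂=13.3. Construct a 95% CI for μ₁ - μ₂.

Difference = -8.2. SE = √(11.4²/73 + 13.3²/44) = 2.408. CI = (-12.92, -3.48)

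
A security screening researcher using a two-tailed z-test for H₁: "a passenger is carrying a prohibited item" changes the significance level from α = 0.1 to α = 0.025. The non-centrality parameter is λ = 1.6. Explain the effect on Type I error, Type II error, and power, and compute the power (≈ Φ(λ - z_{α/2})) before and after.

Decreasing α from 0.1 to 0.025:
• Type I error rate decreases (α is the Type I rate by definition).
• Critical value moves from z_{α/2} = 1.645 to 2.241, so power = Φ(λ - z_{α/2}) goes from Φ(1.6 - 1.645) = 0.482 to Φ(1.6 - 2.241) = 0.261.
• Type II error rate β = 1 - power therefore increases (0.518 → 0.739).
Appropriate when false positives are costly — here, detaining an innocent passenger — delay and inconvenience.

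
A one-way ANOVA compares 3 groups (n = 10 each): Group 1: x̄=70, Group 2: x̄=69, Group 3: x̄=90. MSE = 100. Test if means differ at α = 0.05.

Grand mean = 76.33. SS_between = 2806.67, MS_between = 1403.33. F = 14.033, F_crit ≈ 3.354. Reject H₀.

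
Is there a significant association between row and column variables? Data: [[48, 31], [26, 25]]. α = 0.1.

χ² = 1.209. df = 1, critical = 2.706. Fail to reject H₀. No evidence of dependence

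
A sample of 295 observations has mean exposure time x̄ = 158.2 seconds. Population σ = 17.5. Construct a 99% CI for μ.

CI = x̄ ± z*(σ/√n) = 158.2 ± 2.576(17.5/√295) = 158.2 ± 2.62 = (155.58, 160.82)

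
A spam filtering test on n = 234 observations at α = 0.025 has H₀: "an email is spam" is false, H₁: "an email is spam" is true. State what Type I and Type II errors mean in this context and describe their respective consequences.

Type I (false positive): concluding that an email is spam when it is not — a legitimate email is sent to the spam folder and the user misses it. Type II (false negative): failing to conclude that an email is spam when it is — a spam email lands in the inbox. Which is costlier depends on domain priorities and is a judgement call rather than a statistical fact.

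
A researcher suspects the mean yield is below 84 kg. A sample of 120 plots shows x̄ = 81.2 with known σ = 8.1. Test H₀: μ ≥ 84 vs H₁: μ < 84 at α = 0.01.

z = -3.787. Critical value: -2.33. Reject H₀.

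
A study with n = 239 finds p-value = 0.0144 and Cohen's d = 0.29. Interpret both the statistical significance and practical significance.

Statistically significant (p = 0.0144 < 0.05). Cohen's d = 0.29 indicates a small effect size. Both statistical and practical significance should be considered.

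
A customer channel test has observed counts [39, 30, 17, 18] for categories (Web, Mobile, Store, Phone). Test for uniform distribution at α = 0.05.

Expected = 26 each. χ² = Σ(O-E)²/E = 12.692. df = 3, critical value = 7.815. Reject H₀.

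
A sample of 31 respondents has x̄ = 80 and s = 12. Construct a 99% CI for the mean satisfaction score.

CI = x̄ ± t*(s/√n) = 80 ± 2.75(12/√31) = (74.07, 85.93)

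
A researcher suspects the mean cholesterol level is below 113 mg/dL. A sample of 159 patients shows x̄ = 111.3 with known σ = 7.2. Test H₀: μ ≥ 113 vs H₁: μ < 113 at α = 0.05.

z = -2.977. Critical value: -1.645. Reject H₀.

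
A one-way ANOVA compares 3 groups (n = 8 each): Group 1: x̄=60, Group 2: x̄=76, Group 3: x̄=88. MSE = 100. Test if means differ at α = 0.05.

Grand mean = 74.67. SS_between = 3157.33, MS_between = 1578.67. F = 15.787, F_crit ≈ 3.467. Reject H₀.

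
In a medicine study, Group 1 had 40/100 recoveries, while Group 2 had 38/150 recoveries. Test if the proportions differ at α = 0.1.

p̂₁ = 0.4, p̂₂ = 0.253, pooled p̂ = 0.312. z = 2.452. Critical: ±1.645. Reject H₀.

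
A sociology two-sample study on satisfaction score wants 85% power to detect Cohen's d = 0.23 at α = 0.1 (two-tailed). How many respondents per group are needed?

z_{α/2} = 1.645, z_β = Φ⁻¹(0.85) = 1.036. For small effect (d = 0.23): n per group = 2(z_{α/2} + z_β)²/d² = 2(1.645 + 1.036)²/0.23² = 271.7 → 272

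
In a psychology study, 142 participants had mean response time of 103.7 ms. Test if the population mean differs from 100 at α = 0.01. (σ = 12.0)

z = (x̄ - μ₀)/(σ/√n) = (103.7 - 100)/(12.0/√142) = 3.674. Critical value: ±2.576. Since |3.674| > 2.576, Reject H₀.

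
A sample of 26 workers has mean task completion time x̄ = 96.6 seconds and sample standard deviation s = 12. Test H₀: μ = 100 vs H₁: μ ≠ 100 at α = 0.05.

t = (x̄ - μ₀)/(s/√n) = (96.6 - 100)/(12/√26) = -1.445. df = 25, critical t = ±2.06. Fail to reject H₀.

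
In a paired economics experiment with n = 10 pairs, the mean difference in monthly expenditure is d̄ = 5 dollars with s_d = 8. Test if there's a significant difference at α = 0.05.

t = d̄/(s_d/√n) = 5/(8/√10) = 1.976. df = 9, critical t = ±2.262. Fail to reject H₀.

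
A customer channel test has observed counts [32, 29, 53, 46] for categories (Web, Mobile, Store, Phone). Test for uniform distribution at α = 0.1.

Expected = 40 each. χ² = Σ(O-E)²/E = 9.75. df = 3, critical value = 6.251. Reject H₀.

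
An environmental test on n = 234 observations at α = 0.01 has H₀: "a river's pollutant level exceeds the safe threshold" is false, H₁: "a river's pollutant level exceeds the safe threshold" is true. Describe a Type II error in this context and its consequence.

Type II error: failing to reject H₀ when it is false — concluding that a river's pollutant level exceeds the safe threshold is not supported when in fact it is. Consequence: allowing unsafe pollution to continue.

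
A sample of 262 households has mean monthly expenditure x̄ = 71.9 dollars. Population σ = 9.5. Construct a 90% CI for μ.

CI = x̄ ± z*(σ/√n) = 71.9 ± 1.645(9.5/√262) = 71.9 ± 0.97 = (70.93, 72.87)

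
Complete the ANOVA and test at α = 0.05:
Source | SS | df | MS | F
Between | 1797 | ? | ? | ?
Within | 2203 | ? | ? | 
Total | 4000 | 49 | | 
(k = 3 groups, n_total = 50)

df_between = 2, df_within = 47. MS_between = 898.5, MS_within = 46.87. F = 19.169, F_crit ≈ 3.195. Reject H₀.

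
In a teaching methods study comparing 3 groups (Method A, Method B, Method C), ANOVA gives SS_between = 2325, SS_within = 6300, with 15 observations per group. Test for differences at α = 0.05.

df_between = 2, df_within = 42. F = MS_between/MS_within = 1162.5/150.0 = 7.75. F_crit ≈ 3.22. Reject H₀. At least one mean differs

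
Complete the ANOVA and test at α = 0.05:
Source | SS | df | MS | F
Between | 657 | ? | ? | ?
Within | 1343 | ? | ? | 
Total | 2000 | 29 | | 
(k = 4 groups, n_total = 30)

df_between = 3, df_within = 26. MS_between = 219.0, MS_within = 51.65. F = 4.24, F_crit ≈ 2.975. Reject H₀.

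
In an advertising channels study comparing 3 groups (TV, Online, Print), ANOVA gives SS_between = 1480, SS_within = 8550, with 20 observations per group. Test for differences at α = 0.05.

df_between = 2, df_within = 57. F = MS_between/MS_within = 740.0/150.0 = 4.933. F_crit ≈ 3.159. Reject H₀. At least one mean differs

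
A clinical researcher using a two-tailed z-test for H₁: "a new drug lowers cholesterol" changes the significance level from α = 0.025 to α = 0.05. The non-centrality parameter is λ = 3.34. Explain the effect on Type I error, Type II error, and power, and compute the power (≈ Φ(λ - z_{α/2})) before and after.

Increasing α from 0.025 to 0.05:
• Type I error rate increases (α is the Type I rate by definition).
• Critical value moves from z_{α/2} = 2.241 to 1.96, so power = Φ(λ - z_{α/2}) goes from Φ(3.34 - 2.241) = 0.864 to Φ(3.34 - 1.96) = 0.916.
• Type II error rate β = 1 - power therefore decreases (0.136 → 0.084).
Appropriate when false negatives are costly — here, shelving an effective drug — patients miss out on a treatment that would have helped.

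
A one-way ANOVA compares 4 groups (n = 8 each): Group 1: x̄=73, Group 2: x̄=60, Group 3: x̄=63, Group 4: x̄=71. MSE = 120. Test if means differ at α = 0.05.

Grand mean = 66.75. SS_between = 934.0, MS_between = 311.33. F = 2.594, F_crit ≈ 2.947. Fail to reject H₀.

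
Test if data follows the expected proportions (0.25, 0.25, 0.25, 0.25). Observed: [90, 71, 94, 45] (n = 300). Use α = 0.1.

Expected: [75.0, 75.0, 75.0, 75.0]. χ² = 20.027. df = 3, critical = 6.251. Reject H₀.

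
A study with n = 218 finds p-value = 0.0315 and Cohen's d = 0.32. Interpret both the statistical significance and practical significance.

Statistically significant (p = 0.0315 < 0.05). Cohen's d = 0.32 indicates a small effect size. Both statistical and practical significance should be considered.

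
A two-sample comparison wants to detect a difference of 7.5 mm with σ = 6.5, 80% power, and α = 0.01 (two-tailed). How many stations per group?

n per group = 2(z_α/2 + z_β)²σ²/d² = 2×(2.576 + 0.84)²×6.5²/7.5² = 17.5 → n = 18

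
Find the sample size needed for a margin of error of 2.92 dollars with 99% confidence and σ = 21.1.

n = (z*σ/E)² = (2.576×21.1/2.92)² = 346.5 → n = 347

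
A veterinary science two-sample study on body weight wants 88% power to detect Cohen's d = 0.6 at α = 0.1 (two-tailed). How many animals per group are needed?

z_{α/2} = 1.645, z_β = Φ⁻¹(0.88) = 1.175. For medium effect (d = 0.6): n per group = 2(z_{α/2} + z_β)²/d² = 2(1.645 + 1.175)²/0.6² = 44.2 → 45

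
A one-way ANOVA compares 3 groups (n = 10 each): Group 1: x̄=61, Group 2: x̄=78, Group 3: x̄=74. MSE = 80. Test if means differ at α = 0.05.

Grand mean = 71.0. SS_between = 1580.0, MS_between = 790.0. F = 9.875, F_crit ≈ 3.354. Reject H₀.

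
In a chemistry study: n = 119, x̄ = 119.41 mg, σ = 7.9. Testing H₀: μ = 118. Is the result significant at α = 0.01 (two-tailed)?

z = (119.41 - 118)/(7.9/√119) = 1.947. Since |z| ≤ 2.576, not significant at α = 0.01.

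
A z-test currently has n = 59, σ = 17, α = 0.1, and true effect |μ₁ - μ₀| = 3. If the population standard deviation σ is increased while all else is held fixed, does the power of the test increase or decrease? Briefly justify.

Power decreases: a larger σ inflates the standard error σ/√n, pulling the sampling distribution under H₁ back toward the critical value.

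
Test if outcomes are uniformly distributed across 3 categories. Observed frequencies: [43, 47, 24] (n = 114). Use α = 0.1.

Expected = 38 each. χ² = Σ(O-E)²/E = 7.947. df = 2, critical value = 4.605. Reject H₀.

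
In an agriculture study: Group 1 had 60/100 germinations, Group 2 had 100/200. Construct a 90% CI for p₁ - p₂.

p̂₁ = 0.6, p̂₂ = 0.5. Difference = 0.1. CI = (0.001, 0.199)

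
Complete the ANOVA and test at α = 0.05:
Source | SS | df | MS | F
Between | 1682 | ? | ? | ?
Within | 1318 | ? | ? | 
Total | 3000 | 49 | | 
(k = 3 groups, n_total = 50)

df_between = 2, df_within = 47. MS_between = 841.0, MS_within = 28.04. F = 29.99, F_crit ≈ 3.195. Reject H₀.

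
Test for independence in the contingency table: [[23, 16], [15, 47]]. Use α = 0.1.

χ² = 12.341. df = 1, critical = 2.706. Reject H₀. Variables are dependent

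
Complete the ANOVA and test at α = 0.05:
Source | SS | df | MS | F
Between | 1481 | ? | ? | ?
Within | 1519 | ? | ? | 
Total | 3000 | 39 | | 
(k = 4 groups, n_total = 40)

df_between = 3, df_within = 36. MS_between = 493.67, MS_within = 42.19. F = 11.7, F_crit ≈ 2.866. Reject H₀.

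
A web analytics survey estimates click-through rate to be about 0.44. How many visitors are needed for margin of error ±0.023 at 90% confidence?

n = z²p(1-p)/E² = 1.645²×0.44×0.56/0.023² = 1260.4 → n = 1261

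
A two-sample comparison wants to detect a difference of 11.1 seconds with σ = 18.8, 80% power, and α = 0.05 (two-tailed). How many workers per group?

n per group = 2(z_α/2 + z_β)²σ²/d² = 2×(1.96 + 0.84)²×18.8²/11.1² = 45.0 → n = 45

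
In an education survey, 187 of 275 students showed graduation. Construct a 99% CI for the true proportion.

p̂ = 0.68. CI = p̂ ± z*√(p̂(1-p̂)/n) = (0.608, 0.752)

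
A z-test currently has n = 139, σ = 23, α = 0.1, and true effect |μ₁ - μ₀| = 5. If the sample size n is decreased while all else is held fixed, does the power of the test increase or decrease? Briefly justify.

Power decreases: a smaller n inflates the standard error σ/√n, pulling the sampling distribution under H₁ back toward the critical value.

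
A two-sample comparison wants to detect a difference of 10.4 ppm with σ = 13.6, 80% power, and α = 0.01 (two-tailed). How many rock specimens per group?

n per group = 2(z_α/2 + z_β)²σ²/d² = 2×(2.576 + 0.84)²×13.6²/10.4² = 39.9 → n = 40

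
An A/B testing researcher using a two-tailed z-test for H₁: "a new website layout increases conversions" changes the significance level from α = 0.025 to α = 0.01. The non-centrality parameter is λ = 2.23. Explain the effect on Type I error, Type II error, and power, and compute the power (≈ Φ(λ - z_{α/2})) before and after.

Decreasing α from 0.025 to 0.01:
• Type I error rate decreases (α is the Type I rate by definition).
• Critical value moves from z_{α/2} = 2.241 to 2.576, so power = Φ(λ - z_{α/2}) goes from Φ(2.23 - 2.241) = 0.496 to Φ(2.23 - 2.576) = 0.365.
• Type II error rate β = 1 - power therefore increases (0.504 → 0.635).
Appropriate when false positives are costly — here, rolling out a layout that doesn't actually help — wasted engineering effort.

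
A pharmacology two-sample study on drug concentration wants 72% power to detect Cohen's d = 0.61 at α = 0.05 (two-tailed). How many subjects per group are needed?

z_{α/2} = 1.96, z_β = Φ⁻¹(0.72) = 0.583. For medium effect (d = 0.61): n per group = 2(z_{α/2} + z_β)²/d² = 2(1.96 + 0.583)²/0.61² = 34.8 → 35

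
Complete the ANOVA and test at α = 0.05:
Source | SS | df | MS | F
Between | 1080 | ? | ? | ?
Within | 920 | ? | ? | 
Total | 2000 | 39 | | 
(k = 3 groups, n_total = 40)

df_between = 2, df_within = 37. MS_between = 540.0, MS_within = 24.86. F = 21.717, F_crit ≈ 3.252. Reject H₀.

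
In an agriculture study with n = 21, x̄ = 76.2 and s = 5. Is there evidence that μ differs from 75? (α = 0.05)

t = (x̄ - μ₀)/(s/√n) = (76.2 - 75)/(5/√21) = 1.1. df = 20, critical t = ±2.086. Fail to reject H₀.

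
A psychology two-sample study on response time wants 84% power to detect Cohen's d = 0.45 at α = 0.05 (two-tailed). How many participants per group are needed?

z_{α/2} = 1.96, z_β = Φ⁻¹(0.84) = 0.994. For small effect (d = 0.45): n per group = 2(z_{α/2} + z_β)²/d² = 2(1.96 + 0.994)²/0.45² = 86.2 → 87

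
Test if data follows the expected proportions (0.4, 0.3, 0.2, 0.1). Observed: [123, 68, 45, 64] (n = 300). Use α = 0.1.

Expected: [120.0, 90.0, 60.0, 30.0]. χ² = 47.736. df = 3, critical = 6.251. Reject H₀.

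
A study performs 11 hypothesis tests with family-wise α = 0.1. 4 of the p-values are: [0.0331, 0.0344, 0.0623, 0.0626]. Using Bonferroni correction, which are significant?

Bonferroni α = 0.1/11 = 0.00909. None of the given p-values are significant.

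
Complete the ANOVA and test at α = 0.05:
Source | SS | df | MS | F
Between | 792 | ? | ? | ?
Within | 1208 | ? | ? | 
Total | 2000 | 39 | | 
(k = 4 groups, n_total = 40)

df_between = 3, df_within = 36. MS_between = 264.0, MS_within = 33.56. F = 7.868, F_crit ≈ 2.866. Reject H₀.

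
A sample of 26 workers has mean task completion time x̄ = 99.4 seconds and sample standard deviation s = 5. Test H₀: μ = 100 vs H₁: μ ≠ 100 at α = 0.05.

t = (x̄ - μ₀)/(s/√n) = (99.4 - 100)/(5/√26) = -0.612. df = 25, critical t = ±2.06. Fail to reject H₀.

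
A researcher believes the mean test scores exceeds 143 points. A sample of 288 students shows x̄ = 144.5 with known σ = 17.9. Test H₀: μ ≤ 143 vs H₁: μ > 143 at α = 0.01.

z = 1.422. Critical value: 2.33. Fail to reject H₀.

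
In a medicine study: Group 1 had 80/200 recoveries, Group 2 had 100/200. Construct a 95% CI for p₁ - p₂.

p̂₁ = 0.4, p̂₂ = 0.5. Difference = -0.1. CI = (-0.197, -0.003)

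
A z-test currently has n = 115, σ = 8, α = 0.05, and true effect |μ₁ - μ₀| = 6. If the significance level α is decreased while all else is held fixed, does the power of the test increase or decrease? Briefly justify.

Power decreases: a smaller α raises the critical value, so less of the H₁ sampling distribution falls in the rejection region.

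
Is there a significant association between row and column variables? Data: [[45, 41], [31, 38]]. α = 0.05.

χ² = 0.838. df = 1, critical = 3.841. Fail to reject H₀. No evidence of dependence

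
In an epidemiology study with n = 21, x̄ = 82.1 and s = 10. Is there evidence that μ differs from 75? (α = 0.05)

t = (x̄ - μ₀)/(s/√n) = (82.1 - 75)/(10/√21) = 3.254. df = 20, critical t = ±2.086. Reject H₀.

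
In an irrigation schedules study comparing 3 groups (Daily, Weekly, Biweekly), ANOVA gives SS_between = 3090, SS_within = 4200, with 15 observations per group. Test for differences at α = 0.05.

df_between = 2, df_within = 42. F = MS_between/MS_within = 1545.0/100.0 = 15.45. F_crit ≈ 3.22. Reject H₀. At least one mean differs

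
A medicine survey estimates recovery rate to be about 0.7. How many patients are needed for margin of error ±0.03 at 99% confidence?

n = z²p(1-p)/E² = 2.576²×0.7×0.3/0.03² = 1548.3 → n = 1549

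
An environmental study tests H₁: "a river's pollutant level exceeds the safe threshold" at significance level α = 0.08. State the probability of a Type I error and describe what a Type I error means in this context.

P(Type I error) = α = 0.08. A Type I error is rejecting H₀ when H₀ is actually true (false positive) — here, concluding that a river's pollutant level exceeds the safe threshold when in fact this is not the case. Consequence: shutting down a compliant factory unnecessarily.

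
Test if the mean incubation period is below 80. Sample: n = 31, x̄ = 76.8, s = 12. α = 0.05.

t = (76.8 - 80)/(12/√31) = -1.485, df = 30. Critical t = -1.697. Fail to reject H₀.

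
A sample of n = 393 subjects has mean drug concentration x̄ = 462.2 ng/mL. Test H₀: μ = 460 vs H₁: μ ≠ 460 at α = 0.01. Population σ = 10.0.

z = (x̄ - μ₀)/(σ/√n) = (462.2 - 460)/(10.0/√393) = 4.361. Critical value: ±2.576. Since |4.361| > 2.576, Reject H₀.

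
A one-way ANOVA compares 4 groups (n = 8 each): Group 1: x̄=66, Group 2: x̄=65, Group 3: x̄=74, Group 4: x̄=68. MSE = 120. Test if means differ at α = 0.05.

Grand mean = 68.25. SS_between = 390.0, MS_between = 130.0. F = 1.083, F_crit ≈ 2.947. Fail to reject H₀.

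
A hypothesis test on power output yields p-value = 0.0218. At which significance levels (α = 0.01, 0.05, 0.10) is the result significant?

p = 0.0218. Significant at: α = 0.05, 0.1.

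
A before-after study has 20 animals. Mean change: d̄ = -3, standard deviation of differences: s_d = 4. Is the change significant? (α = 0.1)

t = d̄/(s_d/√n) = -3/(4/√20) = -3.354. df = 19, critical t = ±1.729. Reject H₀.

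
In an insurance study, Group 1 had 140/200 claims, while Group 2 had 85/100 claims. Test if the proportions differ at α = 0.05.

p̂₁ = 0.7, p̂₂ = 0.85, pooled p̂ = 0.75. z = -2.828. Critical: ±1.96. Reject H₀.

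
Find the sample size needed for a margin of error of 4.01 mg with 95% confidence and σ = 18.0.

n = (z*σ/E)² = (1.96×18.0/4.01)² = 77.4 → n = 78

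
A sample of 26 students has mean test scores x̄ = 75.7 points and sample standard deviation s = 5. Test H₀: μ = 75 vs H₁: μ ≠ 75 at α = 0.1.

t = (x̄ - μ₀)/(s/√n) = (75.7 - 75)/(5/√26) = 0.714. df = 25, critical t = ±1.708. Fail to reject H₀.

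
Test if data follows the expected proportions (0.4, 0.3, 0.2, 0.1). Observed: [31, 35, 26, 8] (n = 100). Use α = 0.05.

Expected: [40.0, 30.0, 20.0, 10.0]. χ² = 5.058. df = 3, critical = 7.815. Fail to reject H₀.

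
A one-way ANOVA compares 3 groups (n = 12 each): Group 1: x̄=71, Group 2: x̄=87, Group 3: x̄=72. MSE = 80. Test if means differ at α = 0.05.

Grand mean = 76.67. SS_between = 1928.0, MS_between = 964.0. F = 12.05, F_crit ≈ 3.285. Reject H₀.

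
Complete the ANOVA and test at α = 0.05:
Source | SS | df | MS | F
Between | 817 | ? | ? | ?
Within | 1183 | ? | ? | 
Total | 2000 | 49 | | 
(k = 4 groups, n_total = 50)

df_between = 3, df_within = 46. MS_between = 272.33, MS_within = 25.72. F = 10.589, F_crit ≈ 2.807. Reject H₀.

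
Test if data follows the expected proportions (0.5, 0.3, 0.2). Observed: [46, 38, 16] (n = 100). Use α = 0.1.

Expected: [50.0, 30.0, 20.0]. χ² = 3.253. df = 2, critical = 4.605. Fail to reject H₀.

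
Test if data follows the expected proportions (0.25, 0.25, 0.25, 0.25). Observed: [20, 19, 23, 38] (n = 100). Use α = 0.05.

Expected: [25.0, 25.0, 25.0, 25.0]. χ² = 9.36. df = 3, critical = 7.815. Reject H₀.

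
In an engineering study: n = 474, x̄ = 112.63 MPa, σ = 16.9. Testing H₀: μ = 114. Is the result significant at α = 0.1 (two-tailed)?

z = (112.63 - 114)/(16.9/√474) = -1.765. Since |z| > 1.645, significant at α = 0.1.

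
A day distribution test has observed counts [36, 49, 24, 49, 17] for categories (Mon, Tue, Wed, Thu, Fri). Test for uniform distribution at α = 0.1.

Expected = 35 each. χ² = Σ(O-E)²/E = 23.943. df = 4, critical value = 7.779. Reject H₀.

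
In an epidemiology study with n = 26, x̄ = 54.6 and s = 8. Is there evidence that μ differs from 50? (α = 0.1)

t = (x̄ - μ₀)/(s/√n) = (54.6 - 50)/(8/√26) = 2.932. df = 25, critical t = ±1.708. Reject H₀.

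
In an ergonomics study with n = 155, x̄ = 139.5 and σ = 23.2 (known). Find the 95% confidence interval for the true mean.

CI = x̄ ± z*(σ/√n) = 139.5 ± 1.96(23.2/√155) = 139.5 ± 3.65 = (135.85, 143.15)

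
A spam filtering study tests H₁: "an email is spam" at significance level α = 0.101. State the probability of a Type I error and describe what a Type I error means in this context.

P(Type I error) = α = 0.101. A Type I error is rejecting H₀ when H₀ is actually true (false positive) — here, concluding that an email is spam when in fact this is not the case. Consequence: a legitimate email is sent to the spam folder and the user misses it.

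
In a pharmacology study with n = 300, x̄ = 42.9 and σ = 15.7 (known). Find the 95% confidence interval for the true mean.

CI = x̄ ± z*(σ/√n) = 42.9 ± 1.96(15.7/√300) = 42.9 ± 1.78 = (41.12, 44.68)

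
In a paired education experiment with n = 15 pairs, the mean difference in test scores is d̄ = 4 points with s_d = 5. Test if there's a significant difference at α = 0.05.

t = d̄/(s_d/√n) = 4/(5/√15) = 3.098. df = 14, critical t = ±2.145. Reject H₀.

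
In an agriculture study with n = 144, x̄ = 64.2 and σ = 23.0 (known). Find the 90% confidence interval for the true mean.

CI = x̄ ± z*(σ/√n) = 64.2 ± 1.645(23.0/√144) = 64.2 ± 3.15 = (61.05, 67.35)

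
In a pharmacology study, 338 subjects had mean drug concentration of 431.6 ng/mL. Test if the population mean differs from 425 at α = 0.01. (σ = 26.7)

z = (x̄ - μ₀)/(σ/√n) = (431.6 - 425)/(26.7/√338) = 4.545. Critical value: ±2.576. Since |4.545| > 2.576, Reject H₀.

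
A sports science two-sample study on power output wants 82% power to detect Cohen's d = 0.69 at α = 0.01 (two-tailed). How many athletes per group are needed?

z_{α/2} = 2.576, z_β = Φ⁻¹(0.82) = 0.915. For medium effect (d = 0.69): n per group = 2(z_{α/2} + z_β)²/d² = 2(2.576 + 0.915)²/0.69² = 51.2 → 52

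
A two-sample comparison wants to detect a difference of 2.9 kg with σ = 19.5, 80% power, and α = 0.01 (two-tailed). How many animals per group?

n per group = 2(z_α/2 + z_β)²σ²/d² = 2×(2.576 + 0.84)²×19.5²/2.9² = 1055.2 → n = 1056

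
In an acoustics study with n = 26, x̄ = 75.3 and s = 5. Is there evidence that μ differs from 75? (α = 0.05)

t = (x̄ - μ₀)/(s/√n) = (75.3 - 75)/(5/√26) = 0.306. df = 25, critical t = ±2.06. Fail to reject H₀.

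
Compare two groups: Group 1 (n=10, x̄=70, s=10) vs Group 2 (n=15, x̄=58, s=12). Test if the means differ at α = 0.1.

Pooled sp = 11.26. t = 2.611, df = 23. Critical t = ±1.714. Reject H₀.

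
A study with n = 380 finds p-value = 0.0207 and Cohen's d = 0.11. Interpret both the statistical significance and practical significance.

Statistically significant (p = 0.0207 < 0.05). Cohen's d = 0.11 indicates a very small effect size. Both statistical and practical significance should be considered.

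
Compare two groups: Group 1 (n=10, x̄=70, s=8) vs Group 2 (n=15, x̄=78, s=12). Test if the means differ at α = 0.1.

Pooled sp = 10.62. t = -1.846, df = 23. Critical t = ±1.714. Reject H₀.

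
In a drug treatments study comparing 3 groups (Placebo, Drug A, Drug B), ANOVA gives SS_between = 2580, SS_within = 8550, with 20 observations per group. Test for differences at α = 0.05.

df_between = 2, df_within = 57. F = MS_between/MS_within = 1290.0/150.0 = 8.6. F_crit ≈ 3.159. Reject H₀. At least one mean differs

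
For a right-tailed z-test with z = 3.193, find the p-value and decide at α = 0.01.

p = P(Z > 3.193) = 1 - Φ(3.193) ≈ 0.0007. Since p < 0.01, reject H₀ (significant) at α = 0.01.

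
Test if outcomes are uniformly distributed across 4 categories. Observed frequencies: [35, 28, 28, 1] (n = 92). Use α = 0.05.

Expected = 23 each. χ² = Σ(O-E)²/E = 29.478. df = 3, critical value = 7.815. Reject H₀.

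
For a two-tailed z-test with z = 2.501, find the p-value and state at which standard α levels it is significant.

p = 2·P(Z > |2.501|) = 2·(1 - Φ(2.501)) ≈ 0.0124. Significant at α = 0.1; Significant at α = 0.05.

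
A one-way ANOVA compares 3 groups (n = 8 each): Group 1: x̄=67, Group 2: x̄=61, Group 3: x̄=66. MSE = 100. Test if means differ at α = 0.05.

Grand mean = 64.67. SS_between = 165.33, MS_between = 82.67. F = 0.827, F_crit ≈ 3.467. Fail to reject H₀.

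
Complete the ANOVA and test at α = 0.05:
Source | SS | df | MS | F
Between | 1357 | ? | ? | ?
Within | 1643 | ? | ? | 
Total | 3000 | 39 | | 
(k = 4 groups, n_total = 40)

df_between = 3, df_within = 36. MS_between = 452.33, MS_within = 45.64. F = 9.911, F_crit ≈ 2.866. Reject H₀.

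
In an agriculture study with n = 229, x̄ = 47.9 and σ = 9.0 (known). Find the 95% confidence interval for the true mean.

CI = x̄ ± z*(σ/√n) = 47.9 ± 1.96(9.0/√229) = 47.9 ± 1.17 = (46.73, 49.07)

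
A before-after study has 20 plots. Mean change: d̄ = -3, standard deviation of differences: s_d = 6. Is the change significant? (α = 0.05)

t = d̄/(s_d/√n) = -3/(6/√20) = -2.236. df = 19, critical t = ±2.093. Reject H₀.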